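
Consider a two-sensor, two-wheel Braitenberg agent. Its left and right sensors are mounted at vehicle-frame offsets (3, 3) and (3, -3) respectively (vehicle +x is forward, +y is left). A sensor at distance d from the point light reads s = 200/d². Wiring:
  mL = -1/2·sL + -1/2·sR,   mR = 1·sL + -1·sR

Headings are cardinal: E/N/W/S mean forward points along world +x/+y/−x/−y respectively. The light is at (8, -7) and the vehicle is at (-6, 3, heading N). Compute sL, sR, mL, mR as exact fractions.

100/229 20/29 -3740/6641 -1680/6641

left sensor world pos  = (-9, 6); dL² = 458
right sensor world pos = (-3, 6); dR² = 290
sL = 200/458 = 100/229
sR = 200/290 = 20/29
mL = -1/2·sL + -1/2·sR = -3740/6641
mR = 1·sL + -1·sR = -1680/6641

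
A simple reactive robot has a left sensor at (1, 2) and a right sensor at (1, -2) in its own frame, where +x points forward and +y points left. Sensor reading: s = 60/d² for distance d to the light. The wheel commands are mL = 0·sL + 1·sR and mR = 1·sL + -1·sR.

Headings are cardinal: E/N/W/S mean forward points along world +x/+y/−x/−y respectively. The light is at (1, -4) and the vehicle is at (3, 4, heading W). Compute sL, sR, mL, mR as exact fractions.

60/37 60/101 60/101 3840/3737

left sensor world pos  = (2, 2); dL² = 37
right sensor world pos = (2, 6); dR² = 101
sL = 60/37 = 60/37
sR = 60/101 = 60/101
mL = 0·sL + 1·sR = 60/101
mR = 1·sL + -1·sR = 3840/3737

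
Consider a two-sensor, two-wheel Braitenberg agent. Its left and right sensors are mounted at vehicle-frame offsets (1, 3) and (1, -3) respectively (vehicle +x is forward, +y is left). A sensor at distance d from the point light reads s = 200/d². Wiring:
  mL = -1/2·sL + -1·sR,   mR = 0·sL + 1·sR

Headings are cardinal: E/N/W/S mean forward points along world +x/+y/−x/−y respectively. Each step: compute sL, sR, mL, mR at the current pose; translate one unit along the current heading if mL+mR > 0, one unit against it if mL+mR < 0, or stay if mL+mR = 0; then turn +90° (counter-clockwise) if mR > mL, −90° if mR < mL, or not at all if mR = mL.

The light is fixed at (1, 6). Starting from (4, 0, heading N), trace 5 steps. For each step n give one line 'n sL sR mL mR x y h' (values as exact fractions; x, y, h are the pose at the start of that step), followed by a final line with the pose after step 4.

0 8 200/61 -444/61 200/61 4 0 N
1 25/13 10 -285/26 10 4 -1 W
2 200/113 40/13 -5820/1469 40/13 5 -1 S
3 100/17 100/53 -4350/901 100/53 5 0 E
4 8 200/61 -444/61 200/61 4 0 N
final 4 -1 W

n=0: pose=(4,0,N); sL=8, sR=200/61; mL=-444/61, mR=200/61; mL+mR=-4 → advance -1; mR−mL=644/61 → turn +1·90°
n=1: pose=(4,-1,W); sL=25/13, sR=10; mL=-285/26, mR=10; mL+mR=-25/26 → advance -1; mR−mL=545/26 → turn +1·90°
n=2: pose=(5,-1,S); sL=200/113, sR=40/13; mL=-5820/1469, mR=40/13; mL+mR=-100/113 → advance -1; mR−mL=10340/1469 → turn +1·90°
n=3: pose=(5,0,E); sL=100/17, sR=100/53; mL=-4350/901, mR=100/53; mL+mR=-50/17 → advance -1; mR−mL=6050/901 → turn +1·90°
n=4: pose=(4,0,N); sL=8, sR=200/61; mL=-444/61, mR=200/61; mL+mR=-4 → advance -1; mR−mL=644/61 → turn +1·90°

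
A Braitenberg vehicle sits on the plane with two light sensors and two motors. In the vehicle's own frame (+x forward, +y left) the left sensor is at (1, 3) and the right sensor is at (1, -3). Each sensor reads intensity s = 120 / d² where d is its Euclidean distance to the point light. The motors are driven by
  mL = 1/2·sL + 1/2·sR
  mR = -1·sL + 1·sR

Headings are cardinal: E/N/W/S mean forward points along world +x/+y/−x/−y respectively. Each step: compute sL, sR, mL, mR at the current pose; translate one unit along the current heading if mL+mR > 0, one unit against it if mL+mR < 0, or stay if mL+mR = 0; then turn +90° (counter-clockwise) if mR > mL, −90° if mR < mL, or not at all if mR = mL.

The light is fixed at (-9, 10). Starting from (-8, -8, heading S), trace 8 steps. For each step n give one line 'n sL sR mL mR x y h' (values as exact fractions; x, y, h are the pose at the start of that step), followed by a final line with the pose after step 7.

0 120/377 24/73 8904/27521 288/27521 -8 -8 S
1 30/121 15/32 2775/7744 855/3872 -8 -9 W
2 40/111 40/111 40/111 0 -9 -9 N
3 60/113 60/221 10020/24973 -6480/24973 -9 -8 E
4 120/377 24/73 8904/27521 288/27521 -8 -8 S
5 30/121 15/32 2775/7744 855/3872 -8 -9 W
6 40/111 40/111 40/111 0 -9 -9 N
7 60/113 60/221 10020/24973 -6480/24973 -9 -8 E
final -8 -8 S

n=0: pose=(-8,-8,S); sL=120/377, sR=24/73; mL=8904/27521, mR=288/27521; mL+mR=9192/27521 → advance +1; mR−mL=-8616/27521 → turn -1·90°
n=1: pose=(-8,-9,W); sL=30/121, sR=15/32; mL=2775/7744, mR=855/3872; mL+mR=4485/7744 → advance +1; mR−mL=-1065/7744 → turn -1·90°
n=2: pose=(-9,-9,N); sL=40/111, sR=40/111; mL=40/111, mR=0; mL+mR=40/111 → advance +1; mR−mL=-40/111 → turn -1·90°
n=3: pose=(-9,-8,E); sL=60/113, sR=60/221; mL=10020/24973, mR=-6480/24973; mL+mR=3540/24973 → advance +1; mR−mL=-16500/24973 → turn -1·90°
n=4: pose=(-8,-8,S); sL=120/377, sR=24/73; mL=8904/27521, mR=288/27521; mL+mR=9192/27521 → advance +1; mR−mL=-8616/27521 → turn -1·90°
n=5: pose=(-8,-9,W); sL=30/121, sR=15/32; mL=2775/7744, mR=855/3872; mL+mR=4485/7744 → advance +1; mR−mL=-1065/7744 → turn -1·90°
n=6: pose=(-9,-9,N); sL=40/111, sR=40/111; mL=40/111, mR=0; mL+mR=40/111 → advance +1; mR−mL=-40/111 → turn -1·90°
n=7: pose=(-9,-8,E); sL=60/113, sR=60/221; mL=10020/24973, mR=-6480/24973; mL+mR=3540/24973 → advance +1; mR−mL=-16500/24973 → turn -1·90°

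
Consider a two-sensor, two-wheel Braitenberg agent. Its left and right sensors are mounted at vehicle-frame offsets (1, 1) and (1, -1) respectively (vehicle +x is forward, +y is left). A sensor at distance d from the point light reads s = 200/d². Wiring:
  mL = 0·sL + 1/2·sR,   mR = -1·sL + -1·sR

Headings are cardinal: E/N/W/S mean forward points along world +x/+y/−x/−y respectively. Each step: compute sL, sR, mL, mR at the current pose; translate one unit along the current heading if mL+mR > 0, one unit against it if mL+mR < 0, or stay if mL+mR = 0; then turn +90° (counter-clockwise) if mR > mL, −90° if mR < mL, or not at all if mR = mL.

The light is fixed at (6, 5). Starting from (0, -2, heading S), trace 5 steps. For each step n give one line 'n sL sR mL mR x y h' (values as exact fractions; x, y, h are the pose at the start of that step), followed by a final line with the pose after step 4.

0 200/89 200/113 100/113 -40400/10057 0 -2 S
1 100/49 100/37 50/37 -8600/1813 0 -1 W
2 200/61 200/41 100/41 -20400/2501 1 -1 N
3 50/13 5/2 5/4 -165/26 1 -2 E
4 200/89 200/113 100/113 -40400/10057 0 -2 S
final 0 -1 W

n=0: pose=(0,-2,S); sL=200/89, sR=200/113; mL=100/113, mR=-40400/10057; mL+mR=-31500/10057 → advance -1; mR−mL=-49300/10057 → turn -1·90°
n=1: pose=(0,-1,W); sL=100/49, sR=100/37; mL=50/37, mR=-8600/1813; mL+mR=-6150/1813 → advance -1; mR−mL=-11050/1813 → turn -1·90°
n=2: pose=(1,-1,N); sL=200/61, sR=200/41; mL=100/41, mR=-20400/2501; mL+mR=-14300/2501 → advance -1; mR−mL=-26500/2501 → turn -1·90°
n=3: pose=(1,-2,E); sL=50/13, sR=5/2; mL=5/4, mR=-165/26; mL+mR=-265/52 → advance -1; mR−mL=-395/52 → turn -1·90°
n=4: pose=(0,-2,S); sL=200/89, sR=200/113; mL=100/113, mR=-40400/10057; mL+mR=-31500/10057 → advance -1; mR−mL=-49300/10057 → turn -1·90°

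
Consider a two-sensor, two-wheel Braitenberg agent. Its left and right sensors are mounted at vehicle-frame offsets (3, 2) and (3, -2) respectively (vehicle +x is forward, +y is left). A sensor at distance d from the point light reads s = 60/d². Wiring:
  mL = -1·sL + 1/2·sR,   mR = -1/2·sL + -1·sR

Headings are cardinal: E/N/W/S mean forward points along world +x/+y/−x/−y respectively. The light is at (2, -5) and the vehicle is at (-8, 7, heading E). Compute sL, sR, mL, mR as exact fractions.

12/49 60/149 -318/7301 -3834/7301

left sensor world pos  = (-5, 9); dL² = 245
right sensor world pos = (-5, 5); dR² = 149
sL = 60/245 = 12/49
sR = 60/149 = 60/149
mL = -1·sL + 1/2·sR = -318/7301
mR = -1/2·sL + -1·sR = -3834/7301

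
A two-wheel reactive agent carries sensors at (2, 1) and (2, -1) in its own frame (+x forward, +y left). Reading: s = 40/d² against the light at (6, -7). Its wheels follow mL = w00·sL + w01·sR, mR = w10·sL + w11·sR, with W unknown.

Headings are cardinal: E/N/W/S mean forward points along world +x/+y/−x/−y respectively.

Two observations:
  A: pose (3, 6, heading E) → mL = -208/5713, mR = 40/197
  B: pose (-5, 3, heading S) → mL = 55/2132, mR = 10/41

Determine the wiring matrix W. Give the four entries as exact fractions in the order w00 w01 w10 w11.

obs A: pose=(3,6,E) → sL=40/197, sR=8/29, mL=-208/5713, mR=40/197
obs B: pose=(-5,3,S) → sL=10/41, sR=5/26, mL=55/2132, mR=10/41
sensor matrix S = [[40/197, 8/29], [10/41, 5/26]]; det S = -85980/3045029
solve [mL_A; mL_B] = S·[w00; w01] and [mR_A; mR_B] = S·[w10; w11]:
  w00 = 1/2, w01 = -1/2, w10 = 1, w11 = 0

1/2 -1/2 1 0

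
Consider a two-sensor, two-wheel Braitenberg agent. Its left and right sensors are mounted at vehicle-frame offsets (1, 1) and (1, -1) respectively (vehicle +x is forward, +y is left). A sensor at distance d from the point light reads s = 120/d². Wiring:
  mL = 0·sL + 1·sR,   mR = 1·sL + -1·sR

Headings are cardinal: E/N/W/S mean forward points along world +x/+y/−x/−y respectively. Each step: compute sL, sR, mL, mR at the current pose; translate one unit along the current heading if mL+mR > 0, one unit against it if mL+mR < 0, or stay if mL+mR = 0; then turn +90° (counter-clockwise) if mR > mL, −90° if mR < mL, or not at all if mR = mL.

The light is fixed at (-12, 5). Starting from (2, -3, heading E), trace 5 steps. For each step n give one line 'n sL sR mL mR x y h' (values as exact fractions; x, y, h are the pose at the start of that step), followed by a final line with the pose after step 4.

0 60/137 20/51 20/51 320/6987 2 -3 E
1 120/337 120/277 120/277 -7200/93349 3 -3 S
2 15/37 6/13 6/13 -27/481 3 -4 W
3 120/233 120/289 120/289 6720/67337 2 -4 N
4 60/137 20/51 20/51 320/6987 2 -3 E
final 3 -3 S

n=0: pose=(2,-3,E); sL=60/137, sR=20/51; mL=20/51, mR=320/6987; mL+mR=60/137 → advance +1; mR−mL=-2420/6987 → turn -1·90°
n=1: pose=(3,-3,S); sL=120/337, sR=120/277; mL=120/277, mR=-7200/93349; mL+mR=120/337 → advance +1; mR−mL=-47640/93349 → turn -1·90°
n=2: pose=(3,-4,W); sL=15/37, sR=6/13; mL=6/13, mR=-27/481; mL+mR=15/37 → advance +1; mR−mL=-249/481 → turn -1·90°
n=3: pose=(2,-4,N); sL=120/233, sR=120/289; mL=120/289, mR=6720/67337; mL+mR=120/233 → advance +1; mR−mL=-21240/67337 → turn -1·90°
n=4: pose=(2,-3,E); sL=60/137, sR=20/51; mL=20/51, mR=320/6987; mL+mR=60/137 → advance +1; mR−mL=-2420/6987 → turn -1·90°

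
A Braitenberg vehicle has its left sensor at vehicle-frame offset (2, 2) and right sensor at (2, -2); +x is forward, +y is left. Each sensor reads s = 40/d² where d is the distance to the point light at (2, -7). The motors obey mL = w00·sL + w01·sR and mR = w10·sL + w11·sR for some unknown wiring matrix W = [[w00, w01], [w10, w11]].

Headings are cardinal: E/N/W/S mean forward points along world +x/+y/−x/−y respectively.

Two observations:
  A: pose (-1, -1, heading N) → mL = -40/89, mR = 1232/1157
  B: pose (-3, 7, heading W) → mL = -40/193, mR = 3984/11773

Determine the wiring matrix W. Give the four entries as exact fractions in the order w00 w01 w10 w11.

obs A: pose=(-1,-1,N) → sL=40/89, sR=8/13, mL=-40/89, mR=1232/1157
obs B: pose=(-3,7,W) → sL=40/193, sR=8/61, mL=-40/193, mR=3984/11773
sensor matrix S = [[40/89, 8/13], [40/193, 8/61]]; det S = -934400/13621361
solve [mL_A; mL_B] = S·[w00; w01] and [mR_A; mR_B] = S·[w10; w11]:
  w00 = -1, w01 = 0, w10 = 1, w11 = 1

-1 0 1 1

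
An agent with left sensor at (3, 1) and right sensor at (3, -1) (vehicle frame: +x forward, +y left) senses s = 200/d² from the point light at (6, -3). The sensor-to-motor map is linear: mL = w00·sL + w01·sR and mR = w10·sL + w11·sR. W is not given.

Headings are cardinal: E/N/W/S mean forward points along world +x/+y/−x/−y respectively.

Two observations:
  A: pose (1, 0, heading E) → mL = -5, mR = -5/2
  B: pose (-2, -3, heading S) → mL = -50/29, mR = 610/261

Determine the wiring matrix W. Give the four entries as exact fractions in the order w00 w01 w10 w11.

obs A: pose=(1,0,E) → sL=10, sR=25, mL=-5, mR=-5/2
obs B: pose=(-2,-3,S) → sL=100/29, sR=20/9, mL=-50/29, mR=610/261
sensor matrix S = [[10, 25], [100/29, 20/9]]; det S = -16700/261
solve [mL_A; mL_B] = S·[w00; w01] and [mR_A; mR_B] = S·[w10; w11]:
  w00 = -1/2, w01 = 0, w10 = 1, w11 = -1/2

-1/2 0 1 -1/2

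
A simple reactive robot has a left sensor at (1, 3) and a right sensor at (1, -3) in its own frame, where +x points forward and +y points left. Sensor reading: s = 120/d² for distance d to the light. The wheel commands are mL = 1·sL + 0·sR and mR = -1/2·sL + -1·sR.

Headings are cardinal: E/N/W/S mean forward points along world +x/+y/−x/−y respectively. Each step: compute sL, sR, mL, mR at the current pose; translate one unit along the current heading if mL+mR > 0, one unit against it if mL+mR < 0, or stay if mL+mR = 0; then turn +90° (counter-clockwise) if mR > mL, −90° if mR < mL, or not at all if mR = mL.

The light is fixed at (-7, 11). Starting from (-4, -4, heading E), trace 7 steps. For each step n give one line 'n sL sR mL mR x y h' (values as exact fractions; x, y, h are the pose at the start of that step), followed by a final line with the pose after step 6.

0 3/4 6/17 3/4 -99/136 -4 -4 E
1 24/61 120/257 24/61 -10404/15677 -3 -4 S
2 60/149 12/13 60/149 -2178/1937 -3 -3 W
3 120/173 120/233 120/173 -34740/40309 -2 -3 N
4 2/3 1/3 2/3 -2/3 -2 -4 E
5 3/8 6/13 3/8 -135/208 -2 -4 S
6 24/61 120/137 24/61 -8964/8357 -2 -3 W
final -1 -3 N

n=0: pose=(-4,-4,E); sL=3/4, sR=6/17; mL=3/4, mR=-99/136; mL+mR=3/136 → advance +1; mR−mL=-201/136 → turn -1·90°
n=1: pose=(-3,-4,S); sL=24/61, sR=120/257; mL=24/61, mR=-10404/15677; mL+mR=-4236/15677 → advance -1; mR−mL=-16572/15677 → turn -1·90°
n=2: pose=(-3,-3,W); sL=60/149, sR=12/13; mL=60/149, mR=-2178/1937; mL+mR=-1398/1937 → advance -1; mR−mL=-2958/1937 → turn -1·90°
n=3: pose=(-2,-3,N); sL=120/173, sR=120/233; mL=120/173, mR=-34740/40309; mL+mR=-6780/40309 → advance -1; mR−mL=-62700/40309 → turn -1·90°
n=4: pose=(-2,-4,E); sL=2/3, sR=1/3; mL=2/3, mR=-2/3; mL+mR=0 → advance +0; mR−mL=-4/3 → turn -1·90°
n=5: pose=(-2,-4,S); sL=3/8, sR=6/13; mL=3/8, mR=-135/208; mL+mR=-57/208 → advance -1; mR−mL=-213/208 → turn -1·90°
n=6: pose=(-2,-3,W); sL=24/61, sR=120/137; mL=24/61, mR=-8964/8357; mL+mR=-5676/8357 → advance -1; mR−mL=-12252/8357 → turn -1·90°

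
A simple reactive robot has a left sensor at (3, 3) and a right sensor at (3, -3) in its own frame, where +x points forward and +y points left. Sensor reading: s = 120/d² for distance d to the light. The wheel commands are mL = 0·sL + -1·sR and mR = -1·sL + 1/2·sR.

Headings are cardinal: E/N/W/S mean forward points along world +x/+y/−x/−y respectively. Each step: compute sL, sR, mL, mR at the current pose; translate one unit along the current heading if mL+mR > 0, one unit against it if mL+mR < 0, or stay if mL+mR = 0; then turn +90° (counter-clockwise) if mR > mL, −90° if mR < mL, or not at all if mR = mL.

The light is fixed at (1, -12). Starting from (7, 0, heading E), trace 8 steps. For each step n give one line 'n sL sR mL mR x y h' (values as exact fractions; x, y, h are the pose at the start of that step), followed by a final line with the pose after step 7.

0 20/51 20/27 -20/27 -10/459 7 0 E
1 120/229 120/289 -120/289 -20940/66181 6 0 N
2 30/17 3/5 -3/5 -249/170 6 -1 W
3 24/41 120/277 -120/277 -4188/11357 7 -1 N
4 60/29 60/89 -60/89 -4470/2581 7 -2 W
5 24/37 120/269 -120/269 -4236/9953 8 -2 N
6 30/13 3/4 -3/4 -201/104 8 -3 W
7 120/169 24/53 -24/53 -4332/8957 9 -3 N
final 9 -4 E

n=0: pose=(7,0,E); sL=20/51, sR=20/27; mL=-20/27, mR=-10/459; mL+mR=-350/459 → advance -1; mR−mL=110/153 → turn +1·90°
n=1: pose=(6,0,N); sL=120/229, sR=120/289; mL=-120/289, mR=-20940/66181; mL+mR=-48420/66181 → advance -1; mR−mL=6540/66181 → turn +1·90°
n=2: pose=(6,-1,W); sL=30/17, sR=3/5; mL=-3/5, mR=-249/170; mL+mR=-351/170 → advance -1; mR−mL=-147/170 → turn -1·90°
n=3: pose=(7,-1,N); sL=24/41, sR=120/277; mL=-120/277, mR=-4188/11357; mL+mR=-9108/11357 → advance -1; mR−mL=732/11357 → turn +1·90°
n=4: pose=(7,-2,W); sL=60/29, sR=60/89; mL=-60/89, mR=-4470/2581; mL+mR=-6210/2581 → advance -1; mR−mL=-2730/2581 → turn -1·90°
n=5: pose=(8,-2,N); sL=24/37, sR=120/269; mL=-120/269, mR=-4236/9953; mL+mR=-8676/9953 → advance -1; mR−mL=204/9953 → turn +1·90°
n=6: pose=(8,-3,W); sL=30/13, sR=3/4; mL=-3/4, mR=-201/104; mL+mR=-279/104 → advance -1; mR−mL=-123/104 → turn -1·90°
n=7: pose=(9,-3,N); sL=120/169, sR=24/53; mL=-24/53, mR=-4332/8957; mL+mR=-8388/8957 → advance -1; mR−mL=-276/8957 → turn -1·90°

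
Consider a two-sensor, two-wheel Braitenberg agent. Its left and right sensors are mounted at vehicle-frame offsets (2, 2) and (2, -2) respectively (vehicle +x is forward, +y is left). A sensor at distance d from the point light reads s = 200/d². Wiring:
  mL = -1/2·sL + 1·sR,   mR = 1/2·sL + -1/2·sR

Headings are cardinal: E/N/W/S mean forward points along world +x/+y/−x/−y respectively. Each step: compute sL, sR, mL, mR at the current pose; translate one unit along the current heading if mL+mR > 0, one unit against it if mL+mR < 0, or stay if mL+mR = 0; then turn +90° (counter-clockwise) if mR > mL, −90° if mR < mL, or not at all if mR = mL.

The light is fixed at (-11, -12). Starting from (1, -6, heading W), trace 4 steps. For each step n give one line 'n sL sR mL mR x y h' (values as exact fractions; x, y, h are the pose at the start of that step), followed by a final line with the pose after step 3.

0 50/29 50/41 425/1189 300/1189 1 -6 W
1 40/29 200/233 1140/6757 1760/6757 0 -6 N
2 100/53 100/81 1250/4293 1400/4293 0 -5 W
3 200/169 200/89 24900/15041 -8000/15041 -1 -5 S
final -1 -6 W

n=0: pose=(1,-6,W); sL=50/29, sR=50/41; mL=425/1189, mR=300/1189; mL+mR=25/41 → advance +1; mR−mL=-125/1189 → turn -1·90°
n=1: pose=(0,-6,N); sL=40/29, sR=200/233; mL=1140/6757, mR=1760/6757; mL+mR=100/233 → advance +1; mR−mL=620/6757 → turn +1·90°
n=2: pose=(0,-5,W); sL=100/53, sR=100/81; mL=1250/4293, mR=1400/4293; mL+mR=50/81 → advance +1; mR−mL=50/1431 → turn +1·90°
n=3: pose=(-1,-5,S); sL=200/169, sR=200/89; mL=24900/15041, mR=-8000/15041; mL+mR=100/89 → advance +1; mR−mL=-32900/15041 → turn -1·90°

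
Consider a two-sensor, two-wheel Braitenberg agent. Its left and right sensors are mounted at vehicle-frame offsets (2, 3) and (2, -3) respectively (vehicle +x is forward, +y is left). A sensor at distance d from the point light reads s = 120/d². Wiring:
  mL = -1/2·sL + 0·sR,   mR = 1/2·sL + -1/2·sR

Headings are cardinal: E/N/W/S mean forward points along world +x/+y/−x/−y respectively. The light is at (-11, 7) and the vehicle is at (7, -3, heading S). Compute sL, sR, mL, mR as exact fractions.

8/39 40/123 -4/39 -32/533

left sensor world pos  = (10, -5); dL² = 585
right sensor world pos = (4, -5); dR² = 369
sL = 120/585 = 8/39
sR = 120/369 = 40/123
mL = -1/2·sL + 0·sR = -4/39
mR = 1/2·sL + -1/2·sR = -32/533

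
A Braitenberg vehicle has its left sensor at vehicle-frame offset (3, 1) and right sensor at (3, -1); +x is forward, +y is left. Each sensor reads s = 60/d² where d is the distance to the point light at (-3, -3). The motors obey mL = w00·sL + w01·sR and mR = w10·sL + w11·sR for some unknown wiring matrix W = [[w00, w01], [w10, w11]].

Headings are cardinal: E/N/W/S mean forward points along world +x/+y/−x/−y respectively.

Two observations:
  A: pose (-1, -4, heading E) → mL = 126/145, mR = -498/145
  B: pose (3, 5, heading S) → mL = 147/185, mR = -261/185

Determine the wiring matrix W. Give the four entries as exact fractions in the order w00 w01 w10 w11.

obs A: pose=(-1,-4,E) → sL=12/5, sR=60/29, mL=126/145, mR=-498/145
obs B: pose=(3,5,S) → sL=30/37, sR=6/5, mL=147/185, mR=-261/185
sensor matrix S = [[12/5, 60/29], [30/37, 6/5]]; det S = 32256/26825
solve [mL_A; mL_B] = S·[w00; w01] and [mR_A; mR_B] = S·[w10; w11]:
  w00 = -1/2, w01 = 1, w10 = -1, w11 = -1/2

-1/2 1 -1 -1/2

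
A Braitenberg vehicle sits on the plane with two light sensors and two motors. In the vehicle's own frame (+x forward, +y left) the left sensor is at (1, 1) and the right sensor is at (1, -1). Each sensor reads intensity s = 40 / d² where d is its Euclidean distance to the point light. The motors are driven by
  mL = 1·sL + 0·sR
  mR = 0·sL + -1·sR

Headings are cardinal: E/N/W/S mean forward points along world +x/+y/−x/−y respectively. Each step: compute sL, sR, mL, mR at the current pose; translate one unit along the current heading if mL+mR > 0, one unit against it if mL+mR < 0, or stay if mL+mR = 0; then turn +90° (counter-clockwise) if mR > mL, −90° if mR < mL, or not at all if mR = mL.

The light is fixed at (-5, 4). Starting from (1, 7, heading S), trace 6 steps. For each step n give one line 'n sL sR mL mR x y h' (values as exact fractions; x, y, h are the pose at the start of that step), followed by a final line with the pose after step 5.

n=0: pose=(1,7,S); sL=40/53, sR=40/29; mL=40/53, mR=-40/29; mL+mR=-960/1537 → advance -1; mR−mL=-3280/1537 → turn -1·90°
n=1: pose=(1,8,W); sL=20/17, sR=4/5; mL=20/17, mR=-4/5; mL+mR=32/85 → advance +1; mR−mL=-168/85 → turn -1·90°
n=2: pose=(0,8,N); sL=40/41, sR=40/61; mL=40/41, mR=-40/61; mL+mR=800/2501 → advance +1; mR−mL=-4080/2501 → turn -1·90°
n=3: pose=(0,9,E); sL=5/9, sR=10/13; mL=5/9, mR=-10/13; mL+mR=-25/117 → advance -1; mR−mL=-155/117 → turn -1·90°
n=4: pose=(-1,9,S); sL=40/41, sR=8/5; mL=40/41, mR=-8/5; mL+mR=-128/205 → advance -1; mR−mL=-528/205 → turn -1·90°
n=5: pose=(-1,10,W); sL=20/17, sR=20/29; mL=20/17, mR=-20/29; mL+mR=240/493 → advance +1; mR−mL=-920/493 → turn -1·90°

0 40/53 40/29 40/53 -40/29 1 7 S
1 20/17 4/5 20/17 -4/5 1 8 W
2 40/41 40/61 40/41 -40/61 0 8 N
3 5/9 10/13 5/9 -10/13 0 9 E
4 40/41 8/5 40/41 -8/5 -1 9 S
5 20/17 20/29 20/17 -20/29 -1 10 W
final -2 10 N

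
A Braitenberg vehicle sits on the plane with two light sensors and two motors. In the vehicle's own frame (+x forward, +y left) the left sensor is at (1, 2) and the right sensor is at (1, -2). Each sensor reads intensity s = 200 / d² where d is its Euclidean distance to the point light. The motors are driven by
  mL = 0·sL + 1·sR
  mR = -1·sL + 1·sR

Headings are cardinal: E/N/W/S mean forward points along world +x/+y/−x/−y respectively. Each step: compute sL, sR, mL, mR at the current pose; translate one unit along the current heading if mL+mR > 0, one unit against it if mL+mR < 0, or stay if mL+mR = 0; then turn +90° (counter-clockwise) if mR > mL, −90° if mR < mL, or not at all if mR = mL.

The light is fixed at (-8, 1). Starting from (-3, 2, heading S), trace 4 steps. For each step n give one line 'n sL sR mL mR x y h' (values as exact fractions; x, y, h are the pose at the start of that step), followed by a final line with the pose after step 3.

0 200/49 200/9 200/9 8000/441 -3 2 S
1 10 10 10 0 -3 1 W
2 40 200/37 200/37 -1280/37 -4 1 N
3 100/13 100/17 100/17 -400/221 -4 0 E
final -3 0 S

n=0: pose=(-3,2,S); sL=200/49, sR=200/9; mL=200/9, mR=8000/441; mL+mR=17800/441 → advance +1; mR−mL=-200/49 → turn -1·90°
n=1: pose=(-3,1,W); sL=10, sR=10; mL=10, mR=0; mL+mR=10 → advance +1; mR−mL=-10 → turn -1·90°
n=2: pose=(-4,1,N); sL=40, sR=200/37; mL=200/37, mR=-1280/37; mL+mR=-1080/37 → advance -1; mR−mL=-40 → turn -1·90°
n=3: pose=(-4,0,E); sL=100/13, sR=100/17; mL=100/17, mR=-400/221; mL+mR=900/221 → advance +1; mR−mL=-100/13 → turn -1·90°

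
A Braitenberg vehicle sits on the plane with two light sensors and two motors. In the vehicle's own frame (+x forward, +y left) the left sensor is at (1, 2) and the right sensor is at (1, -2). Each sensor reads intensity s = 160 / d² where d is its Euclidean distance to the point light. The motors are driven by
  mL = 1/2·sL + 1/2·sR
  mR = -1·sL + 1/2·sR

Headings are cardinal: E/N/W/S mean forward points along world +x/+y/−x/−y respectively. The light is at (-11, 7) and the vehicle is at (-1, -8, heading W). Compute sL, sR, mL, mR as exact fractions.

left sensor world pos  = (-2, -10); dL² = 370
right sensor world pos = (-2, -6); dR² = 250
sL = 160/370 = 16/37
sR = 160/250 = 16/25
mL = 1/2·sL + 1/2·sR = 496/925
mR = -1·sL + 1/2·sR = -104/925

16/37 16/25 496/925 -104/925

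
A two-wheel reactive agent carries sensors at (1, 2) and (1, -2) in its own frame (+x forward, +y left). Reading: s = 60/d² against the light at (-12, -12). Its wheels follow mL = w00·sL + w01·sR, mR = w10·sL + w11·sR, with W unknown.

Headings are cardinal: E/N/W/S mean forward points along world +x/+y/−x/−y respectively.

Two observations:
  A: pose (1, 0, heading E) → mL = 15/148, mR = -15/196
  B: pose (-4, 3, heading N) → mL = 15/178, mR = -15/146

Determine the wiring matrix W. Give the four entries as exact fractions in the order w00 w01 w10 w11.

0 1/2 -1/2 0

obs A: pose=(1,0,E) → sL=15/98, sR=15/74, mL=15/148, mR=-15/196
obs B: pose=(-4,3,N) → sL=15/73, sR=15/89, mL=15/178, mR=-15/146
sensor matrix S = [[15/98, 15/74], [15/73, 15/89]]; det S = -186750/11779061
solve [mL_A; mL_B] = S·[w00; w01] and [mR_A; mR_B] = S·[w10; w11]:
  w00 = 0, w01 = 1/2, w10 = -1/2, w11 = 0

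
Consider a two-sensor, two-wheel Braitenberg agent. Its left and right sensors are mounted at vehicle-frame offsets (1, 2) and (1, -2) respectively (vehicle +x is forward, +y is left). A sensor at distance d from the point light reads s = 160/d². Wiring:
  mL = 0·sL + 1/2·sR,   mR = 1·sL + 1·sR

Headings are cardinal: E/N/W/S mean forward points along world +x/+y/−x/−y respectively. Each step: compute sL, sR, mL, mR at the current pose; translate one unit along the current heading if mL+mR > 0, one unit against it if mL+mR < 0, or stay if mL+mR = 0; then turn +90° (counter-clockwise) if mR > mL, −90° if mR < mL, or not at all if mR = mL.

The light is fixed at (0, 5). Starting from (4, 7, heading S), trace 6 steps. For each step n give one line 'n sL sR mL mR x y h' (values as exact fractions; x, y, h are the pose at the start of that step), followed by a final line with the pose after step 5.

0 160/37 32 16 1344/37 4 7 S
1 80/17 80/13 40/13 2400/221 4 6 E
2 160/13 160/53 80/53 10560/689 5 6 N
3 10 5 5/2 15 5 7 W
4 160/37 32 16 1344/37 4 7 S
5 80/17 80/13 40/13 2400/221 4 6 E
final 5 6 N

n=0: pose=(4,7,S); sL=160/37, sR=32; mL=16, mR=1344/37; mL+mR=1936/37 → advance +1; mR−mL=752/37 → turn +1·90°
n=1: pose=(4,6,E); sL=80/17, sR=80/13; mL=40/13, mR=2400/221; mL+mR=3080/221 → advance +1; mR−mL=1720/221 → turn +1·90°
n=2: pose=(5,6,N); sL=160/13, sR=160/53; mL=80/53, mR=10560/689; mL+mR=11600/689 → advance +1; mR−mL=9520/689 → turn +1·90°
n=3: pose=(5,7,W); sL=10, sR=5; mL=5/2, mR=15; mL+mR=35/2 → advance +1; mR−mL=25/2 → turn +1·90°
n=4: pose=(4,7,S); sL=160/37, sR=32; mL=16, mR=1344/37; mL+mR=1936/37 → advance +1; mR−mL=752/37 → turn +1·90°
n=5: pose=(4,6,E); sL=80/17, sR=80/13; mL=40/13, mR=2400/221; mL+mR=3080/221 → advance +1; mR−mL=1720/221 → turn +1·90°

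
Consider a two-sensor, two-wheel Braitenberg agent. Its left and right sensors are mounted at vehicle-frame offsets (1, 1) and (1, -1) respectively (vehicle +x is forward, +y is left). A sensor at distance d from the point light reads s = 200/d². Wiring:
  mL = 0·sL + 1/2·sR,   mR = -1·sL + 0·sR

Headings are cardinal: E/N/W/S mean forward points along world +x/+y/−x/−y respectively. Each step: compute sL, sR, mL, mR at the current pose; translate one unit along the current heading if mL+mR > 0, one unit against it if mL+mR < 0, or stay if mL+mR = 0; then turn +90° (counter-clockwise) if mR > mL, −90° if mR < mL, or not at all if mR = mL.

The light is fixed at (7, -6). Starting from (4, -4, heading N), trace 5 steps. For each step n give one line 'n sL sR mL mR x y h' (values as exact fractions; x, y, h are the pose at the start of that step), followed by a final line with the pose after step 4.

0 8 200/13 100/13 -8 4 -4 N
1 25 50 25 -25 4 -5 E
2 50 25/2 25/4 -50 4 -5 S
3 200/17 8 4 -200/17 4 -4 W
4 100/9 20 10 -100/9 5 -4 N
final 5 -5 E

n=0: pose=(4,-4,N); sL=8, sR=200/13; mL=100/13, mR=-8; mL+mR=-4/13 → advance -1; mR−mL=-204/13 → turn -1·90°
n=1: pose=(4,-5,E); sL=25, sR=50; mL=25, mR=-25; mL+mR=0 → advance +0; mR−mL=-50 → turn -1·90°
n=2: pose=(4,-5,S); sL=50, sR=25/2; mL=25/4, mR=-50; mL+mR=-175/4 → advance -1; mR−mL=-225/4 → turn -1·90°
n=3: pose=(4,-4,W); sL=200/17, sR=8; mL=4, mR=-200/17; mL+mR=-132/17 → advance -1; mR−mL=-268/17 → turn -1·90°
n=4: pose=(5,-4,N); sL=100/9, sR=20; mL=10, mR=-100/9; mL+mR=-10/9 → advance -1; mR−mL=-190/9 → turn -1·90°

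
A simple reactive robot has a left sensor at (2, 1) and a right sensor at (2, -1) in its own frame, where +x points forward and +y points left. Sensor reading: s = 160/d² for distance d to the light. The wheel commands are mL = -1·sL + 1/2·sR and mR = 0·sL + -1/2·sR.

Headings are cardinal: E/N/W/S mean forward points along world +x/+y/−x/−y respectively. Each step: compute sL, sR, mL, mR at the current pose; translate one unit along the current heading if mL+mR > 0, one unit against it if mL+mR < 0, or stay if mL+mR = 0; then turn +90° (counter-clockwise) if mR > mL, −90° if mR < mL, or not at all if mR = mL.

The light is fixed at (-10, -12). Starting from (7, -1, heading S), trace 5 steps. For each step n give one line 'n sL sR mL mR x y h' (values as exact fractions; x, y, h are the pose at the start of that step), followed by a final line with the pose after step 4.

0 32/81 160/337 -4304/27297 -80/337 7 -1 S
1 80/173 80/197 -8840/34081 -40/197 7 0 W
2 160/461 160/389 -25360/179329 -80/389 8 0 S
3 2/5 40/113 -126/565 -20/113 8 1 W
4 160/521 32/89 -5904/46369 -16/89 9 1 S
final 9 2 W

n=0: pose=(7,-1,S); sL=32/81, sR=160/337; mL=-4304/27297, mR=-80/337; mL+mR=-32/81 → advance -1; mR−mL=-2176/27297 → turn -1·90°
n=1: pose=(7,0,W); sL=80/173, sR=80/197; mL=-8840/34081, mR=-40/197; mL+mR=-80/173 → advance -1; mR−mL=1920/34081 → turn +1·90°
n=2: pose=(8,0,S); sL=160/461, sR=160/389; mL=-25360/179329, mR=-80/389; mL+mR=-160/461 → advance -1; mR−mL=-11520/179329 → turn -1·90°
n=3: pose=(8,1,W); sL=2/5, sR=40/113; mL=-126/565, mR=-20/113; mL+mR=-2/5 → advance -1; mR−mL=26/565 → turn +1·90°
n=4: pose=(9,1,S); sL=160/521, sR=32/89; mL=-5904/46369, mR=-16/89; mL+mR=-160/521 → advance -1; mR−mL=-2432/46369 → turn -1·90°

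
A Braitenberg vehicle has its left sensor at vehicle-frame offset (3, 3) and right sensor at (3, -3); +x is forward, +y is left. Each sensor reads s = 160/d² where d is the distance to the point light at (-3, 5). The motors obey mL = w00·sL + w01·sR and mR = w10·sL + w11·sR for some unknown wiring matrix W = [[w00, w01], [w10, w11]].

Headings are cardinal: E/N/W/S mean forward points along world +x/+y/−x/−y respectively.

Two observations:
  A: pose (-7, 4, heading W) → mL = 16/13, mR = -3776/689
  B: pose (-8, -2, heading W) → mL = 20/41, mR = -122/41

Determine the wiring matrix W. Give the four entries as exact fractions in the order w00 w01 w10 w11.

1/2 0 -1 -1

obs A: pose=(-7,4,W) → sL=32/13, sR=160/53, mL=16/13, mR=-3776/689
obs B: pose=(-8,-2,W) → sL=40/41, sR=2, mL=20/41, mR=-122/41
sensor matrix S = [[32/13, 160/53], [40/41, 2]]; det S = 55872/28249
solve [mL_A; mL_B] = S·[w00; w01] and [mR_A; mR_B] = S·[w10; w11]:
  w00 = 1/2, w01 = 0, w10 = -1, w11 = -1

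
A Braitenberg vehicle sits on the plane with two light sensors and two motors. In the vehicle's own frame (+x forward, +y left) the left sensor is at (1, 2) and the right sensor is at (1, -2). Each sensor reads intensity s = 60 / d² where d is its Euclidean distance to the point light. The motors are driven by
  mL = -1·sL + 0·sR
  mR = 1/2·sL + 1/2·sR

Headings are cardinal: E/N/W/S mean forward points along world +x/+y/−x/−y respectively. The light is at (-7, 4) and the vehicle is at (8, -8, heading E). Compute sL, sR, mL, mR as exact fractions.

15/89 15/113 -15/89 1515/10057

left sensor world pos  = (9, -6); dL² = 356
right sensor world pos = (9, -10); dR² = 452
sL = 60/356 = 15/89
sR = 60/452 = 15/113
mL = -1·sL + 0·sR = -15/89
mR = 1/2·sL + 1/2·sR = 1515/10057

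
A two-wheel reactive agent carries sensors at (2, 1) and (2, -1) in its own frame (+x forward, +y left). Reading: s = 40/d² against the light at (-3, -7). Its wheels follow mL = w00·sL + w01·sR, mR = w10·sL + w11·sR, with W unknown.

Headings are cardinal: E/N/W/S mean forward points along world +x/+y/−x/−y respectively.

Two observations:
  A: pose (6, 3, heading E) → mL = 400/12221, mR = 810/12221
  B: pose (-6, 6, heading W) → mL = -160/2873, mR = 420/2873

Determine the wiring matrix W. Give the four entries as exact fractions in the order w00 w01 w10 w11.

obs A: pose=(6,3,E) → sL=20/121, sR=20/101, mL=400/12221, mR=810/12221
obs B: pose=(-6,6,W) → sL=40/169, sR=40/221, mL=-160/2873, mR=420/2873
sensor matrix S = [[20/121, 20/101], [40/169, 40/221]]; det S = -595200/35110933
solve [mL_A; mL_B] = S·[w00; w01] and [mR_A; mR_B] = S·[w10; w11]:
  w00 = -1, w01 = 1, w10 = 1, w11 = -1/2

-1 1 1 -1/2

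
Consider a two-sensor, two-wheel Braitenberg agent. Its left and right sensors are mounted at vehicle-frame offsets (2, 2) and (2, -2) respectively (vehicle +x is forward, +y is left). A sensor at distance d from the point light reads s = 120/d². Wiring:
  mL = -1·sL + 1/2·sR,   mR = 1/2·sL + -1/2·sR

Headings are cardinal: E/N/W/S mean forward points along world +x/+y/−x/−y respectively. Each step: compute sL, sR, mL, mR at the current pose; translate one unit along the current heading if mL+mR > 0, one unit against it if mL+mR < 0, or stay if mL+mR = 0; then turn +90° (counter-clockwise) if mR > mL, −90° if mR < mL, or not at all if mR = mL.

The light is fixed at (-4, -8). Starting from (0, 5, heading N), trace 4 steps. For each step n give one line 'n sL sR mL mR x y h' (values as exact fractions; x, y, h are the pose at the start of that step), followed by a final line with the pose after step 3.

0 120/229 40/87 -5860/19923 640/19923 0 5 N
1 15/13 3/5 -111/130 18/65 0 4 W
2 120/149 120/109 -4140/16241 -2400/16241 1 4 S
3 60/137 12/17 -198/2329 -312/2329 1 5 E
final 0 5 S

n=0: pose=(0,5,N); sL=120/229, sR=40/87; mL=-5860/19923, mR=640/19923; mL+mR=-60/229 → advance -1; mR−mL=6500/19923 → turn +1·90°
n=1: pose=(0,4,W); sL=15/13, sR=3/5; mL=-111/130, mR=18/65; mL+mR=-15/26 → advance -1; mR−mL=147/130 → turn +1·90°
n=2: pose=(1,4,S); sL=120/149, sR=120/109; mL=-4140/16241, mR=-2400/16241; mL+mR=-60/149 → advance -1; mR−mL=1740/16241 → turn +1·90°
n=3: pose=(1,5,E); sL=60/137, sR=12/17; mL=-198/2329, mR=-312/2329; mL+mR=-30/137 → advance -1; mR−mL=-114/2329 → turn -1·90°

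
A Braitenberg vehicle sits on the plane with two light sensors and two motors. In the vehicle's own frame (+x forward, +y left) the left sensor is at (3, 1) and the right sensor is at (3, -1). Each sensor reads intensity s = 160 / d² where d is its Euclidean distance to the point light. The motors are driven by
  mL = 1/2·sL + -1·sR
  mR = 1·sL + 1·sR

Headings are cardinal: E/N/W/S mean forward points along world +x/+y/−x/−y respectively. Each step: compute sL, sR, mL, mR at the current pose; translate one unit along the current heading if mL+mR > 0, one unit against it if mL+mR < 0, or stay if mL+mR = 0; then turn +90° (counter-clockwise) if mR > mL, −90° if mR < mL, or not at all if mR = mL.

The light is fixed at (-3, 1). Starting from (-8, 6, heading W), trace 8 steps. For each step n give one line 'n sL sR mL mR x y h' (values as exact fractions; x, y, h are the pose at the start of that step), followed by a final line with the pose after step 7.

n=0: pose=(-8,6,W); sL=2, sR=8/5; mL=-3/5, mR=18/5; mL+mR=3 → advance +1; mR−mL=21/5 → turn +1·90°
n=1: pose=(-9,6,S); sL=160/29, sR=160/53; mL=-400/1537, mR=13120/1537; mL+mR=240/29 → advance +1; mR−mL=13520/1537 → turn +1·90°
n=2: pose=(-9,5,E); sL=80/17, sR=80/9; mL=-1000/153, mR=2080/153; mL+mR=120/17 → advance +1; mR−mL=3080/153 → turn +1·90°
n=3: pose=(-8,5,N); sL=32/17, sR=32/13; mL=-336/221, mR=960/221; mL+mR=48/17 → advance +1; mR−mL=1296/221 → turn +1·90°
n=4: pose=(-8,6,W); sL=2, sR=8/5; mL=-3/5, mR=18/5; mL+mR=3 → advance +1; mR−mL=21/5 → turn +1·90°
n=5: pose=(-9,6,S); sL=160/29, sR=160/53; mL=-400/1537, mR=13120/1537; mL+mR=240/29 → advance +1; mR−mL=13520/1537 → turn +1·90°
n=6: pose=(-9,5,E); sL=80/17, sR=80/9; mL=-1000/153, mR=2080/153; mL+mR=120/17 → advance +1; mR−mL=3080/153 → turn +1·90°
n=7: pose=(-8,5,N); sL=32/17, sR=32/13; mL=-336/221, mR=960/221; mL+mR=48/17 → advance +1; mR−mL=1296/221 → turn +1·90°

0 2 8/5 -3/5 18/5 -8 6 W
1 160/29 160/53 -400/1537 13120/1537 -9 6 S
2 80/17 80/9 -1000/153 2080/153 -9 5 E
3 32/17 32/13 -336/221 960/221 -8 5 N
4 2 8/5 -3/5 18/5 -8 6 W
5 160/29 160/53 -400/1537 13120/1537 -9 6 S
6 80/17 80/9 -1000/153 2080/153 -9 5 E
7 32/17 32/13 -336/221 960/221 -8 5 N
final -8 6 W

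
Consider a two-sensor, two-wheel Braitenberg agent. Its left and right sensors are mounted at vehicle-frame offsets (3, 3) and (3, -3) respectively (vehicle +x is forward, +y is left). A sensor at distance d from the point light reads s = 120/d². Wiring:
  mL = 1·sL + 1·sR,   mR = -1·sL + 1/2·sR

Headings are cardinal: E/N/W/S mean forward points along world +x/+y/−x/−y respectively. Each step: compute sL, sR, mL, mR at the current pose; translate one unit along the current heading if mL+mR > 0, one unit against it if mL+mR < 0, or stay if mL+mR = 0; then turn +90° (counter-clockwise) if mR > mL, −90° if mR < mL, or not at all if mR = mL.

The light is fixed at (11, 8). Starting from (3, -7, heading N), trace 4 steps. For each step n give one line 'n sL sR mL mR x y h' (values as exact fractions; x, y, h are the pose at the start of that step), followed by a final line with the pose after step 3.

n=0: pose=(3,-7,N); sL=24/53, sR=120/169; mL=10416/8957, mR=-876/8957; mL+mR=180/169 → advance +1; mR−mL=-11292/8957 → turn -1·90°
n=1: pose=(3,-6,E); sL=60/73, sR=60/157; mL=13800/11461, mR=-7230/11461; mL+mR=90/157 → advance +1; mR−mL=-21030/11461 → turn -1·90°
n=2: pose=(4,-6,S); sL=24/61, sR=120/389; mL=16656/23729, mR=-5676/23729; mL+mR=180/389 → advance +1; mR−mL=-22332/23729 → turn -1·90°
n=3: pose=(4,-7,W); sL=15/53, sR=30/61; mL=2505/3233, mR=-120/3233; mL+mR=45/61 → advance +1; mR−mL=-2625/3233 → turn -1·90°

0 24/53 120/169 10416/8957 -876/8957 3 -7 N
1 60/73 60/157 13800/11461 -7230/11461 3 -6 E
2 24/61 120/389 16656/23729 -5676/23729 4 -6 S
3 15/53 30/61 2505/3233 -120/3233 4 -7 W
final 3 -7 N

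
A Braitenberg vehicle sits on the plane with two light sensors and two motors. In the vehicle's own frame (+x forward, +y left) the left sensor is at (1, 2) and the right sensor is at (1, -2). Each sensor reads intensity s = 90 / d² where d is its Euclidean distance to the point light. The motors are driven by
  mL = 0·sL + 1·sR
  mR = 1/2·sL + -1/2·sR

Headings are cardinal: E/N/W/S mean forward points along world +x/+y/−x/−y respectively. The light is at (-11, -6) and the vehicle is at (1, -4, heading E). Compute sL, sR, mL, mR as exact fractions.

18/37 90/169 90/169 -144/6253

left sensor world pos  = (2, -2); dL² = 185
right sensor world pos = (2, -6); dR² = 169
sL = 90/185 = 18/37
sR = 90/169 = 90/169
mL = 0·sL + 1·sR = 90/169
mR = 1/2·sL + -1/2·sR = -144/6253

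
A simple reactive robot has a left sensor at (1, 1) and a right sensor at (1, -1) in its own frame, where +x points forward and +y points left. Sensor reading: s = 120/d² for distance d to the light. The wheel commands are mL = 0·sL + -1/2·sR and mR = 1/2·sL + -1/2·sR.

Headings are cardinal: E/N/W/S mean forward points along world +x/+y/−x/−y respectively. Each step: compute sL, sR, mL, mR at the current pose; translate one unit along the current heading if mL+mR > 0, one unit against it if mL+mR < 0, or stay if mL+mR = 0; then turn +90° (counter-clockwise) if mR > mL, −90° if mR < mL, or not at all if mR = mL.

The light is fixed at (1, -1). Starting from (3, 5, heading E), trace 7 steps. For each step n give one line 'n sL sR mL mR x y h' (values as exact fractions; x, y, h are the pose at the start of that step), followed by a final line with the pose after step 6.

0 60/29 60/17 -30/17 -360/493 3 5 E
1 120/49 120/53 -60/53 240/2597 2 5 N
2 15/2 10/3 -5/3 25/12 2 4 W
3 120/17 120/17 -60/17 0 1 4 S
4 12/5 60/13 -30/13 -72/65 1 5 E
5 120/53 120/49 -60/49 -240/2597 0 5 N
6 6 3 -3/2 3/2 0 4 W
final 0 4 S

n=0: pose=(3,5,E); sL=60/29, sR=60/17; mL=-30/17, mR=-360/493; mL+mR=-1230/493 → advance -1; mR−mL=30/29 → turn +1·90°
n=1: pose=(2,5,N); sL=120/49, sR=120/53; mL=-60/53, mR=240/2597; mL+mR=-2700/2597 → advance -1; mR−mL=60/49 → turn +1·90°
n=2: pose=(2,4,W); sL=15/2, sR=10/3; mL=-5/3, mR=25/12; mL+mR=5/12 → advance +1; mR−mL=15/4 → turn +1·90°
n=3: pose=(1,4,S); sL=120/17, sR=120/17; mL=-60/17, mR=0; mL+mR=-60/17 → advance -1; mR−mL=60/17 → turn +1·90°
n=4: pose=(1,5,E); sL=12/5, sR=60/13; mL=-30/13, mR=-72/65; mL+mR=-222/65 → advance -1; mR−mL=6/5 → turn +1·90°
n=5: pose=(0,5,N); sL=120/53, sR=120/49; mL=-60/49, mR=-240/2597; mL+mR=-3420/2597 → advance -1; mR−mL=60/53 → turn +1·90°
n=6: pose=(0,4,W); sL=6, sR=3; mL=-3/2, mR=3/2; mL+mR=0 → advance +0; mR−mL=3 → turn +1·90°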